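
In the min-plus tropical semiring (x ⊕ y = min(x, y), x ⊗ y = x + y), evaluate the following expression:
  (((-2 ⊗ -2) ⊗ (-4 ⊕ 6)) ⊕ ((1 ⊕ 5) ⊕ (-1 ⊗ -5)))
(((-2 ⊗ -2) ⊗ (-4 ⊕ 6)) ⊕ ((1 ⊕ 5) ⊕ (-1 ⊗ -5))) = -8

Expand innermost to outermost. Recall ⊕ takes the minimum of its arguments and ⊗ takes their sum. Working out the expression (((-2 ⊗ -2) ⊗ (-4 ⊕ 6)) ⊕ ((1 ⊕ 5) ⊕ (-1 ⊗ -5))) gives -8.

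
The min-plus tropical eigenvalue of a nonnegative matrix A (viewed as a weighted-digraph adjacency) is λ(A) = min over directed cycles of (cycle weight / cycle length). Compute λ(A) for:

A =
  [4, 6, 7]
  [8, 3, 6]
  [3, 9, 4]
λ(A) = 3

Enumerate directed cycles and compute their means (weight / length). Sample:
  cycle 0 → 0: weight = 4, length = 1, mean = 4/1 ≈ 4.000
  cycle 1 → 1: weight = 3, length = 1, mean = 3/1 ≈ 3.000
  cycle 2 → 2: weight = 4, length = 1, mean = 4/1 ≈ 4.000
  cycle 0 → 1 → 0: weight = 14, length = 2, mean = 14/2 ≈ 7.000
  cycle 0 → 2 → 0: weight = 10, length = 2, mean = 10/2 ≈ 5.000
  cycle 1 → 0 → 1: weight = 14, length = 2, mean = 14/2 ≈ 7.000
Minimum mean = 3.000, attained e.g. along the cycle 1 → 1 with weight 3 and length 1. So λ(A) = 3/1 = 3.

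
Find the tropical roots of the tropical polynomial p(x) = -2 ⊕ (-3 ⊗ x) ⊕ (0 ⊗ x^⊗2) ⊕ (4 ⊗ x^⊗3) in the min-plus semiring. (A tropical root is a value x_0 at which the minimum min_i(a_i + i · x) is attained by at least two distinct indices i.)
Roots: {-4, -3, 1}

Each tropical root is a break point of the lower envelope of the lines y = a_i + i · x (there are 4 lines, with slopes 0, 1, ..., 3). Only the lines that attain the minimum somewhere contribute to roots; other lines are dominated. Here the surviving (envelope) indices are i = 3, i = 2, i = 1, i = 0.
Intersections between consecutive envelope lines give the roots: for adjacent envelope indices i < j the intersection is x = (a_i − a_j) / (j − i). Reading off the sorted break points: {-4, -3, 1}.
Verification: at each break x_0, at least two indices attain the minimum of min_i(a_i + i · x_0).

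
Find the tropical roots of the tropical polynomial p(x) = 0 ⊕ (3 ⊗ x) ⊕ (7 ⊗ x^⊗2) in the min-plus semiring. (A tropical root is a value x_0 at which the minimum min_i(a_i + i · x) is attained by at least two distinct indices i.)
Roots: {-4, -3}

Each tropical root is a break point of the lower envelope of the lines y = a_i + i · x (there are 3 lines, with slopes 0, 1, ..., 2). Only the lines that attain the minimum somewhere contribute to roots; other lines are dominated. Here the surviving (envelope) indices are i = 2, i = 1, i = 0.
Intersections between consecutive envelope lines give the roots: for adjacent envelope indices i < j the intersection is x = (a_i − a_j) / (j − i). Reading off the sorted break points: {-4, -3}.
Verification: at each break x_0, at least two indices attain the minimum of min_i(a_i + i · x_0).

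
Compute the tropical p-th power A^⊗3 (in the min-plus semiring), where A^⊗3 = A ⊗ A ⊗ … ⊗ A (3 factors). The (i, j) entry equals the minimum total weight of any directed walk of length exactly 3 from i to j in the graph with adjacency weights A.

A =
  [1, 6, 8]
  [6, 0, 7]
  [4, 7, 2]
A^⊗3 =
  [3, 6, 10]
  [6, 0, 7]
  [6, 7, 6]

Each entry (A^⊗3)_ij equals the minimum over all length-3 walks i = v_0 → v_1 → … → v_3 = j of Σ_t A[v_t][v_{t+1}]. For example, for (i, j) = (0, 2) we minimise over 9 possible intermediate vertex sequences; the minimum is 10, attained along the walk 0 → 0 → 0 → 2.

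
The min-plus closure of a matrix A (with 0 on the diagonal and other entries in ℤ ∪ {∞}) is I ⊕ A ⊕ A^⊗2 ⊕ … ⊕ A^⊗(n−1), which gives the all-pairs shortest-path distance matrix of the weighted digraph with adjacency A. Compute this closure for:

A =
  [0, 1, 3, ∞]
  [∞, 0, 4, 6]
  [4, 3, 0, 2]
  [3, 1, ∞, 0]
Closure =
  [0, 1, 3, 5]
  [8, 0, 4, 6]
  [4, 3, 0, 2]
  [3, 1, 5, 0]

This is the Floyd-Warshall all-pairs shortest-path computation. For each intermediate vertex k = 0, 1, …, 3, update dist[i][j] ← min(dist[i][j], dist[i][k] + dist[k][j]). The final matrix gives, for each (i, j), the minimum total weight of any directed path from i to j (possibly empty when i = j).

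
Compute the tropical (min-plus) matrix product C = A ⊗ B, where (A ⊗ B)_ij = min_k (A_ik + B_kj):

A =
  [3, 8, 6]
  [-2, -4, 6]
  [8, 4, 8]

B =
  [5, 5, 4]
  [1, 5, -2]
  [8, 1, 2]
A ⊗ B =
  [8, 7, 6]
  [-3, 1, -6]
  [5, 9, 2]

Apply the min-plus product entry-by-entry:
  C[0][0] = min over k of (A[0][0] + B[0][0] = 3 + 5 = 8, A[0][1] + B[1][0] = 8 + 1 = 9, A[0][2] + B[2][0] = 6 + 8 = 14) = 8 (attained at k = 0)
  C[0][1] = min over k of (A[0][0] + B[0][1] = 3 + 5 = 8, A[0][1] + B[1][1] = 8 + 5 = 13, A[0][2] + B[2][1] = 6 + 1 = 7) = 7 (attained at k = 2)
  C[0][2] = min over k of (A[0][0] + B[0][2] = 3 + 4 = 7, A[0][1] + B[1][2] = 8 + -2 = 6, A[0][2] + B[2][2] = 6 + 2 = 8) = 6 (attained at k = 1)
  C[1][0] = min over k of (A[1][0] + B[0][0] = -2 + 5 = 3, A[1][1] + B[1][0] = -4 + 1 = -3, A[1][2] + B[2][0] = 6 + 8 = 14) = -3 (attained at k = 1)
  C[1][1] = min over k of (A[1][0] + B[0][1] = -2 + 5 = 3, A[1][1] + B[1][1] = -4 + 5 = 1, A[1][2] + B[2][1] = 6 + 1 = 7) = 1 (attained at k = 1)
  C[1][2] = min over k of (A[1][0] + B[0][2] = -2 + 4 = 2, A[1][1] + B[1][2] = -4 + -2 = -6, A[1][2] + B[2][2] = 6 + 2 = 8) = -6 (attained at k = 1)
  C[2][0] = min over k of (A[2][0] + B[0][0] = 8 + 5 = 13, A[2][1] + B[1][0] = 4 + 1 = 5, A[2][2] + B[2][0] = 8 + 8 = 16) = 5 (attained at k = 1)
  C[2][1] = min over k of (A[2][0] + B[0][1] = 8 + 5 = 13, A[2][1] + B[1][1] = 4 + 5 = 9, A[2][2] + B[2][1] = 8 + 1 = 9) = 9 (attained at k = 1)
  C[2][2] = min over k of (A[2][0] + B[0][2] = 8 + 4 = 12, A[2][1] + B[1][2] = 4 + -2 = 2, A[2][2] + B[2][2] = 8 + 2 = 10) = 2 (attained at k = 1)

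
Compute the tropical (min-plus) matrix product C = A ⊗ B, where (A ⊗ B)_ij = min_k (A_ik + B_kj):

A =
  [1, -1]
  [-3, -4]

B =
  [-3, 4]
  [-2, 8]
A ⊗ B =
  [-3, 5]
  [-6, 1]

Apply the min-plus product entry-by-entry:
  C[0][0] = min over k of (A[0][0] + B[0][0] = 1 + -3 = -2, A[0][1] + B[1][0] = -1 + -2 = -3) = -3 (attained at k = 1)
  C[0][1] = min over k of (A[0][0] + B[0][1] = 1 + 4 = 5, A[0][1] + B[1][1] = -1 + 8 = 7) = 5 (attained at k = 0)
  C[1][0] = min over k of (A[1][0] + B[0][0] = -3 + -3 = -6, A[1][1] + B[1][0] = -4 + -2 = -6) = -6 (attained at k = 0)
  C[1][1] = min over k of (A[1][0] + B[0][1] = -3 + 4 = 1, A[1][1] + B[1][1] = -4 + 8 = 4) = 1 (attained at k = 0)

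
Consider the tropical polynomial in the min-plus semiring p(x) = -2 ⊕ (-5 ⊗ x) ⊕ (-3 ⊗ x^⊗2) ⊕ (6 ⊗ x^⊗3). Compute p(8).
p(8) = -2

A tropical monomial a ⊗ x^⊗i evaluates to a + i · x. Evaluating each term at x = 8:
  Term 0 contributes -2 + 0 · 8 = -2
  Term 1 contributes -5 + 1 · 8 = 3
  Term 2 contributes -3 + 2 · 8 = 13
  Term 3 contributes 6 + 3 · 8 = 30
p(8) = ⊕ of these = min[-2, 3, 13, 30] = -2.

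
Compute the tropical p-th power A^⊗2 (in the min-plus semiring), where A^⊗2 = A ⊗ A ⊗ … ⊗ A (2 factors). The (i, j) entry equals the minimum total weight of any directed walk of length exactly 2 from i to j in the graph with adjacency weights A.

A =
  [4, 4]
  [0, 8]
A^⊗2 =
  [4, 8]
  [4, 4]

Each entry (A^⊗2)_ij equals the minimum over all length-2 walks i = v_0 → v_1 → … → v_2 = j of Σ_t A[v_t][v_{t+1}]. For example, for (i, j) = (0, 1) we minimise over 2 possible intermediate vertex sequences; the minimum is 8, attained along the walk 0 → 0 → 1.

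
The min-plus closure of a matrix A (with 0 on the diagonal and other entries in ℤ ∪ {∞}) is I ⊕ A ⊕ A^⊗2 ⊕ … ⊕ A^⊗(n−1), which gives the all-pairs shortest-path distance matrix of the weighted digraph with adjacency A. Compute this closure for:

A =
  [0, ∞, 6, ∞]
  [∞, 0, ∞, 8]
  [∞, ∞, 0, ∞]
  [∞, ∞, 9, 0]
Closure =
  [0, ∞, 6, ∞]
  [∞, 0, 17, 8]
  [∞, ∞, 0, ∞]
  [∞, ∞, 9, 0]

This is the Floyd-Warshall all-pairs shortest-path computation. For each intermediate vertex k = 0, 1, …, 3, update dist[i][j] ← min(dist[i][j], dist[i][k] + dist[k][j]). The final matrix gives, for each (i, j), the minimum total weight of any directed path from i to j (possibly empty when i = j).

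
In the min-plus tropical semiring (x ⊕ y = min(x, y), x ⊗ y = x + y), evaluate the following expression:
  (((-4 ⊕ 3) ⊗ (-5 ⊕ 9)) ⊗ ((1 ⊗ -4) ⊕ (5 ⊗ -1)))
(((-4 ⊕ 3) ⊗ (-5 ⊕ 9)) ⊗ ((1 ⊗ -4) ⊕ (5 ⊗ -1))) = -12

Expand innermost to outermost. Recall ⊕ takes the minimum of its arguments and ⊗ takes their sum. Working out the expression (((-4 ⊕ 3) ⊗ (-5 ⊕ 9)) ⊗ ((1 ⊗ -4) ⊕ (5 ⊗ -1))) gives -12.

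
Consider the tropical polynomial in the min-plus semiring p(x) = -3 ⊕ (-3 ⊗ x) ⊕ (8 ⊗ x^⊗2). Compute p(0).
p(0) = -3

A tropical monomial a ⊗ x^⊗i evaluates to a + i · x. Evaluating each term at x = 0:
  Term 0 contributes -3 + 0 · 0 = -3
  Term 1 contributes -3 + 1 · 0 = -3
  Term 2 contributes 8 + 2 · 0 = 8
p(0) = ⊕ of these = min[-3, -3, 8] = -3.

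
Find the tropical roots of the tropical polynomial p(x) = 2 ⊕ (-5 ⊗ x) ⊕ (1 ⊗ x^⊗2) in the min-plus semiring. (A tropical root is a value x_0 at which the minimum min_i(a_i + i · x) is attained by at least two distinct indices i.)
Roots: {-6, 7}

Each tropical root is a break point of the lower envelope of the lines y = a_i + i · x (there are 3 lines, with slopes 0, 1, ..., 2). Only the lines that attain the minimum somewhere contribute to roots; other lines are dominated. Here the surviving (envelope) indices are i = 2, i = 1, i = 0.
Intersections between consecutive envelope lines give the roots: for adjacent envelope indices i < j the intersection is x = (a_i − a_j) / (j − i). Reading off the sorted break points: {-6, 7}.
Verification: at each break x_0, at least two indices attain the minimum of min_i(a_i + i · x_0).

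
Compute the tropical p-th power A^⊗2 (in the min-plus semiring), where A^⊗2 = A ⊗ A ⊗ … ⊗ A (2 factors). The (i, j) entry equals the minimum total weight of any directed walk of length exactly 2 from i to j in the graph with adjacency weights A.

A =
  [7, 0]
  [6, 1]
A^⊗2 =
  [6, 1]
  [7, 2]

Each entry (A^⊗2)_ij equals the minimum over all length-2 walks i = v_0 → v_1 → … → v_2 = j of Σ_t A[v_t][v_{t+1}]. For example, for (i, j) = (0, 1) we minimise over 2 possible intermediate vertex sequences; the minimum is 1, attained along the walk 0 → 1 → 1.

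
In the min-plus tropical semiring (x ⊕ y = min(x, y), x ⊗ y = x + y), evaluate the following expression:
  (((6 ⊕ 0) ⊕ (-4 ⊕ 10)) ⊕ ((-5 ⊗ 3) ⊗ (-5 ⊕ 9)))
(((6 ⊕ 0) ⊕ (-4 ⊕ 10)) ⊕ ((-5 ⊗ 3) ⊗ (-5 ⊕ 9))) = -7

Expand innermost to outermost. Recall ⊕ takes the minimum of its arguments and ⊗ takes their sum. Working out the expression (((6 ⊕ 0) ⊕ (-4 ⊕ 10)) ⊕ ((-5 ⊗ 3) ⊗ (-5 ⊕ 9))) gives -7.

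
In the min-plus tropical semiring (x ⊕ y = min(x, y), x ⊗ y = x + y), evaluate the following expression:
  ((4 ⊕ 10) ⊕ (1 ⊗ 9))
((4 ⊕ 10) ⊕ (1 ⊗ 9)) = 4

Expand innermost to outermost. Recall ⊕ takes the minimum of its arguments and ⊗ takes their sum. Working out the expression ((4 ⊕ 10) ⊕ (1 ⊗ 9)) gives 4.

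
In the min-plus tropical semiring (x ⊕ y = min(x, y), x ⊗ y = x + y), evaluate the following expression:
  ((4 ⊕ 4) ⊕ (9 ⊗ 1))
((4 ⊕ 4) ⊕ (9 ⊗ 1)) = 4

Expand innermost to outermost. Recall ⊕ takes the minimum of its arguments and ⊗ takes their sum. Working out the expression ((4 ⊕ 4) ⊕ (9 ⊗ 1)) gives 4.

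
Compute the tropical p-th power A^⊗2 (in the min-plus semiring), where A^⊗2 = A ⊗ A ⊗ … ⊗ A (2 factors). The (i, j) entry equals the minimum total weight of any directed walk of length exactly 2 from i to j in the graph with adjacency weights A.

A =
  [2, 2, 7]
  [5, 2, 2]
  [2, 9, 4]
A^⊗2 =
  [4, 4, 4]
  [4, 4, 4]
  [4, 4, 8]

Each entry (A^⊗2)_ij equals the minimum over all length-2 walks i = v_0 → v_1 → … → v_2 = j of Σ_t A[v_t][v_{t+1}]. For example, for (i, j) = (0, 2) we minimise over 3 possible intermediate vertex sequences; the minimum is 4, attained along the walk 0 → 1 → 2.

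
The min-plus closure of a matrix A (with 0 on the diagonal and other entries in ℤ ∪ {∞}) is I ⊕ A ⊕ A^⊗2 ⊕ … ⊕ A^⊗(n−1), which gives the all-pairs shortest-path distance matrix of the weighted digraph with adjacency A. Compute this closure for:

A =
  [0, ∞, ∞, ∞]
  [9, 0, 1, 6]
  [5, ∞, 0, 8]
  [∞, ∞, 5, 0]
Closure =
  [0, ∞, ∞, ∞]
  [6, 0, 1, 6]
  [5, ∞, 0, 8]
  [10, ∞, 5, 0]

This is the Floyd-Warshall all-pairs shortest-path computation. For each intermediate vertex k = 0, 1, …, 3, update dist[i][j] ← min(dist[i][j], dist[i][k] + dist[k][j]). The final matrix gives, for each (i, j), the minimum total weight of any directed path from i to j (possibly empty when i = j).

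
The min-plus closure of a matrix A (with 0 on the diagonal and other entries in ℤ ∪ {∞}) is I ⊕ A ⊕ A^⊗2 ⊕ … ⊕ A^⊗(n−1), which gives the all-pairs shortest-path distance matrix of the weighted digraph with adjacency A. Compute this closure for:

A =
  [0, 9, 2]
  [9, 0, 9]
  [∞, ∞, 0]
Closure =
  [0, 9, 2]
  [9, 0, 9]
  [∞, ∞, 0]

This is the Floyd-Warshall all-pairs shortest-path computation. For each intermediate vertex k = 0, 1, …, 2, update dist[i][j] ← min(dist[i][j], dist[i][k] + dist[k][j]). The final matrix gives, for each (i, j), the minimum total weight of any directed path from i to j (possibly empty when i = j).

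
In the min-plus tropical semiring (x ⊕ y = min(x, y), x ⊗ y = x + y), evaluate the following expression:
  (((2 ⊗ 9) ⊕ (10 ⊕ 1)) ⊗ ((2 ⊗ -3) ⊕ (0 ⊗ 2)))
(((2 ⊗ 9) ⊕ (10 ⊕ 1)) ⊗ ((2 ⊗ -3) ⊕ (0 ⊗ 2))) = 0

Expand innermost to outermost. Recall ⊕ takes the minimum of its arguments and ⊗ takes their sum. Working out the expression (((2 ⊗ 9) ⊕ (10 ⊕ 1)) ⊗ ((2 ⊗ -3) ⊕ (0 ⊗ 2))) gives 0.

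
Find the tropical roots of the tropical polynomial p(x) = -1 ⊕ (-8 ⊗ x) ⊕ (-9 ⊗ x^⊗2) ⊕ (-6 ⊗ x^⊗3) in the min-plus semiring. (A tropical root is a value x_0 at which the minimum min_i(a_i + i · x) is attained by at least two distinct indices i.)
Roots: {-3, 1, 7}

Each tropical root is a break point of the lower envelope of the lines y = a_i + i · x (there are 4 lines, with slopes 0, 1, ..., 3). Only the lines that attain the minimum somewhere contribute to roots; other lines are dominated. Here the surviving (envelope) indices are i = 3, i = 2, i = 1, i = 0.
Intersections between consecutive envelope lines give the roots: for adjacent envelope indices i < j the intersection is x = (a_i − a_j) / (j − i). Reading off the sorted break points: {-3, 1, 7}.
Verification: at each break x_0, at least two indices attain the minimum of min_i(a_i + i · x_0).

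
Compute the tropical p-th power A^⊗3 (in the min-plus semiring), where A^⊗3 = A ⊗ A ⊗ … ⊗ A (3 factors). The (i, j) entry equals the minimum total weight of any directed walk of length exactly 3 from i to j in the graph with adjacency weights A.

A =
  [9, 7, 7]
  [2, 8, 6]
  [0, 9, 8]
A^⊗3 =
  [13, 14, 14]
  [9, 13, 13]
  [7, 15, 13]

Each entry (A^⊗3)_ij equals the minimum over all length-3 walks i = v_0 → v_1 → … → v_3 = j of Σ_t A[v_t][v_{t+1}]. For example, for (i, j) = (0, 2) we minimise over 9 possible intermediate vertex sequences; the minimum is 14, attained along the walk 0 → 2 → 0 → 2.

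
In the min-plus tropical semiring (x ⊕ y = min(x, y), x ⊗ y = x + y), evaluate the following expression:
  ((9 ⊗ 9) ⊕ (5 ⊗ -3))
((9 ⊗ 9) ⊕ (5 ⊗ -3)) = 2

Expand innermost to outermost. Recall ⊕ takes the minimum of its arguments and ⊗ takes their sum. Working out the expression ((9 ⊗ 9) ⊕ (5 ⊗ -3)) gives 2.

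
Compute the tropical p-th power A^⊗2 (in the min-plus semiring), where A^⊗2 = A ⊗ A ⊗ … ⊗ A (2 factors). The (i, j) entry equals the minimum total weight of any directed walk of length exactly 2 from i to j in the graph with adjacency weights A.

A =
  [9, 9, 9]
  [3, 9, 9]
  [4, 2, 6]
A^⊗2 =
  [12, 11, 15]
  [12, 11, 12]
  [5, 8, 11]

Each entry (A^⊗2)_ij equals the minimum over all length-2 walks i = v_0 → v_1 → … → v_2 = j of Σ_t A[v_t][v_{t+1}]. For example, for (i, j) = (0, 2) we minimise over 3 possible intermediate vertex sequences; the minimum is 15, attained along the walk 0 → 2 → 2.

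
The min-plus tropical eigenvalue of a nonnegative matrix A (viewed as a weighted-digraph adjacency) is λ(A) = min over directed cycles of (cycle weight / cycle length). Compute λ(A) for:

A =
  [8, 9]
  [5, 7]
λ(A) = 7

Enumerate directed cycles and compute their means (weight / length). Sample:
  cycle 0 → 0: weight = 8, length = 1, mean = 8/1 ≈ 8.000
  cycle 1 → 1: weight = 7, length = 1, mean = 7/1 ≈ 7.000
  cycle 0 → 1 → 0: weight = 14, length = 2, mean = 14/2 ≈ 7.000
  cycle 1 → 0 → 1: weight = 14, length = 2, mean = 14/2 ≈ 7.000
Minimum mean = 7.000, attained e.g. along the cycle 1 → 1 with weight 7 and length 1. So λ(A) = 7/1 = 7.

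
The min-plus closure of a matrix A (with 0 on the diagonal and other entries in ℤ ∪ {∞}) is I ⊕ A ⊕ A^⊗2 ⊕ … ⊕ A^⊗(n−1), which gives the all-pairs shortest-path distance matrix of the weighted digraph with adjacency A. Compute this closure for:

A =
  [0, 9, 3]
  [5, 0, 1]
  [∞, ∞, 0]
Closure =
  [0, 9, 3]
  [5, 0, 1]
  [∞, ∞, 0]

This is the Floyd-Warshall all-pairs shortest-path computation. For each intermediate vertex k = 0, 1, …, 2, update dist[i][j] ← min(dist[i][j], dist[i][k] + dist[k][j]). The final matrix gives, for each (i, j), the minimum total weight of any directed path from i to j (possibly empty when i = j).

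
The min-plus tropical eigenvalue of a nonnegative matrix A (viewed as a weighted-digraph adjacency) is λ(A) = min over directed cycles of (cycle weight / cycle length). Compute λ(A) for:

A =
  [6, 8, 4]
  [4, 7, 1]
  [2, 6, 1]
λ(A) = 1

Enumerate directed cycles and compute their means (weight / length). Sample:
  cycle 0 → 0: weight = 6, length = 1, mean = 6/1 ≈ 6.000
  cycle 1 → 1: weight = 7, length = 1, mean = 7/1 ≈ 7.000
  cycle 2 → 2: weight = 1, length = 1, mean = 1/1 ≈ 1.000
  cycle 0 → 1 → 0: weight = 12, length = 2, mean = 12/2 ≈ 6.000
  cycle 0 → 2 → 0: weight = 6, length = 2, mean = 6/2 ≈ 3.000
  cycle 1 → 0 → 1: weight = 12, length = 2, mean = 12/2 ≈ 6.000
Minimum mean = 1.000, attained e.g. along the cycle 2 → 2 with weight 1 and length 1. So λ(A) = 1/1 = 1.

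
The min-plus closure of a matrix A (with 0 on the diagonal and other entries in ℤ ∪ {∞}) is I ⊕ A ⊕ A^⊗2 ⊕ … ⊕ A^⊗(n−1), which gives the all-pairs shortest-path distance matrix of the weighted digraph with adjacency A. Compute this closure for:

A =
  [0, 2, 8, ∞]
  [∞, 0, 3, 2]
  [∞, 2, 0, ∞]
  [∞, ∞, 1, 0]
Closure =
  [0, 2, 5, 4]
  [∞, 0, 3, 2]
  [∞, 2, 0, 4]
  [∞, 3, 1, 0]

This is the Floyd-Warshall all-pairs shortest-path computation. For each intermediate vertex k = 0, 1, …, 3, update dist[i][j] ← min(dist[i][j], dist[i][k] + dist[k][j]). The final matrix gives, for each (i, j), the minimum total weight of any directed path from i to j (possibly empty when i = j).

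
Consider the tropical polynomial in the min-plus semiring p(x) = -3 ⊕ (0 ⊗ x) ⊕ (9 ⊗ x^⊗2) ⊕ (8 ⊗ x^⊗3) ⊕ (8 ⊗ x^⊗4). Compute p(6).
p(6) = -3

A tropical monomial a ⊗ x^⊗i evaluates to a + i · x. Evaluating each term at x = 6:
  Term 0 contributes -3 + 0 · 6 = -3
  Term 1 contributes 0 + 1 · 6 = 6
  Term 2 contributes 9 + 2 · 6 = 21
  Term 3 contributes 8 + 3 · 6 = 26
  Term 4 contributes 8 + 4 · 6 = 32
p(6) = ⊕ of these = min[-3, 6, 21, 26, 32] = -3.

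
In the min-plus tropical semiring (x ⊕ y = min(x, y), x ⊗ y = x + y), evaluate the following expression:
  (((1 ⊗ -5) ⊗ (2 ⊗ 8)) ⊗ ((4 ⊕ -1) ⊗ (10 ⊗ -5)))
(((1 ⊗ -5) ⊗ (2 ⊗ 8)) ⊗ ((4 ⊕ -1) ⊗ (10 ⊗ -5))) = 10

Expand innermost to outermost. Recall ⊕ takes the minimum of its arguments and ⊗ takes their sum. Working out the expression (((1 ⊗ -5) ⊗ (2 ⊗ 8)) ⊗ ((4 ⊕ -1) ⊗ (10 ⊗ -5))) gives 10.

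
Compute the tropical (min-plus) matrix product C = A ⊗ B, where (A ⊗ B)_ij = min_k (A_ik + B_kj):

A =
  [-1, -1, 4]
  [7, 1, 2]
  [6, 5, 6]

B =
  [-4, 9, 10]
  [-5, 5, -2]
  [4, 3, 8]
A ⊗ B =
  [-6, 4, -3]
  [-4, 5, -1]
  [0, 9, 3]

Apply the min-plus product entry-by-entry:
  C[0][0] = min over k of (A[0][0] + B[0][0] = -1 + -4 = -5, A[0][1] + B[1][0] = -1 + -5 = -6, A[0][2] + B[2][0] = 4 + 4 = 8) = -6 (attained at k = 1)
  C[0][1] = min over k of (A[0][0] + B[0][1] = -1 + 9 = 8, A[0][1] + B[1][1] = -1 + 5 = 4, A[0][2] + B[2][1] = 4 + 3 = 7) = 4 (attained at k = 1)
  C[0][2] = min over k of (A[0][0] + B[0][2] = -1 + 10 = 9, A[0][1] + B[1][2] = -1 + -2 = -3, A[0][2] + B[2][2] = 4 + 8 = 12) = -3 (attained at k = 1)
  C[1][0] = min over k of (A[1][0] + B[0][0] = 7 + -4 = 3, A[1][1] + B[1][0] = 1 + -5 = -4, A[1][2] + B[2][0] = 2 + 4 = 6) = -4 (attained at k = 1)
  C[1][1] = min over k of (A[1][0] + B[0][1] = 7 + 9 = 16, A[1][1] + B[1][1] = 1 + 5 = 6, A[1][2] + B[2][1] = 2 + 3 = 5) = 5 (attained at k = 2)
  C[1][2] = min over k of (A[1][0] + B[0][2] = 7 + 10 = 17, A[1][1] + B[1][2] = 1 + -2 = -1, A[1][2] + B[2][2] = 2 + 8 = 10) = -1 (attained at k = 1)
  C[2][0] = min over k of (A[2][0] + B[0][0] = 6 + -4 = 2, A[2][1] + B[1][0] = 5 + -5 = 0, A[2][2] + B[2][0] = 6 + 4 = 10) = 0 (attained at k = 1)
  C[2][1] = min over k of (A[2][0] + B[0][1] = 6 + 9 = 15, A[2][1] + B[1][1] = 5 + 5 = 10, A[2][2] + B[2][1] = 6 + 3 = 9) = 9 (attained at k = 2)
  C[2][2] = min over k of (A[2][0] + B[0][2] = 6 + 10 = 16, A[2][1] + B[1][2] = 5 + -2 = 3, A[2][2] + B[2][2] = 6 + 8 = 14) = 3 (attained at k = 1)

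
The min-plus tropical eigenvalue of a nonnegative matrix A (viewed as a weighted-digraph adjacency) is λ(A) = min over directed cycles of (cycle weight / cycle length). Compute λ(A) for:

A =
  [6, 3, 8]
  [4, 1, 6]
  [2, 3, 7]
λ(A) = 1

Enumerate directed cycles and compute their means (weight / length). Sample:
  cycle 0 → 0: weight = 6, length = 1, mean = 6/1 ≈ 6.000
  cycle 1 → 1: weight = 1, length = 1, mean = 1/1 ≈ 1.000
  cycle 2 → 2: weight = 7, length = 1, mean = 7/1 ≈ 7.000
  cycle 0 → 1 → 0: weight = 7, length = 2, mean = 7/2 ≈ 3.500
  cycle 0 → 2 → 0: weight = 10, length = 2, mean = 10/2 ≈ 5.000
  cycle 1 → 0 → 1: weight = 7, length = 2, mean = 7/2 ≈ 3.500
Minimum mean = 1.000, attained e.g. along the cycle 1 → 1 with weight 1 and length 1. So λ(A) = 1/1 = 1.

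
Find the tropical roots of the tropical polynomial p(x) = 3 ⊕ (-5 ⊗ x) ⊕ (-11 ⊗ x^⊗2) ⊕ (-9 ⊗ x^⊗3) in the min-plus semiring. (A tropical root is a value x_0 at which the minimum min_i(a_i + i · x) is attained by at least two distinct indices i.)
Roots: {-2, 6, 8}

Each tropical root is a break point of the lower envelope of the lines y = a_i + i · x (there are 4 lines, with slopes 0, 1, ..., 3). Only the lines that attain the minimum somewhere contribute to roots; other lines are dominated. Here the surviving (envelope) indices are i = 3, i = 2, i = 1, i = 0.
Intersections between consecutive envelope lines give the roots: for adjacent envelope indices i < j the intersection is x = (a_i − a_j) / (j − i). Reading off the sorted break points: {-2, 6, 8}.
Verification: at each break x_0, at least two indices attain the minimum of min_i(a_i + i · x_0).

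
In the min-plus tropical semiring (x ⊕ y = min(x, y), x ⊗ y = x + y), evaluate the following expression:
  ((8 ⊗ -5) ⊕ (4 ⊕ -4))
((8 ⊗ -5) ⊕ (4 ⊕ -4)) = -4

Expand innermost to outermost. Recall ⊕ takes the minimum of its arguments and ⊗ takes their sum. Working out the expression ((8 ⊗ -5) ⊕ (4 ⊕ -4)) gives -4.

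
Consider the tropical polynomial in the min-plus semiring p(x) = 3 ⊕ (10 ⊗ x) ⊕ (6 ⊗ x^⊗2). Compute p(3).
p(3) = 3

A tropical monomial a ⊗ x^⊗i evaluates to a + i · x. Evaluating each term at x = 3:
  Term 0 contributes 3 + 0 · 3 = 3
  Term 1 contributes 10 + 1 · 3 = 13
  Term 2 contributes 6 + 2 · 3 = 12
p(3) = ⊕ of these = min[3, 13, 12] = 3.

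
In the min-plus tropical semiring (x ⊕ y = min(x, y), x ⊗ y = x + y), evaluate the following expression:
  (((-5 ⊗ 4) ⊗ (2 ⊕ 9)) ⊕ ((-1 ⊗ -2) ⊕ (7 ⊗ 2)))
(((-5 ⊗ 4) ⊗ (2 ⊕ 9)) ⊕ ((-1 ⊗ -2) ⊕ (7 ⊗ 2))) = -3

Expand innermost to outermost. Recall ⊕ takes the minimum of its arguments and ⊗ takes their sum. Working out the expression (((-5 ⊗ 4) ⊗ (2 ⊕ 9)) ⊕ ((-1 ⊗ -2) ⊕ (7 ⊗ 2))) gives -3.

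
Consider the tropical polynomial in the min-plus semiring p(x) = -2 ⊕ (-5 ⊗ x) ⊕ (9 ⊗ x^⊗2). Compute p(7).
p(7) = -2

A tropical monomial a ⊗ x^⊗i evaluates to a + i · x. Evaluating each term at x = 7:
  Term 0 contributes -2 + 0 · 7 = -2
  Term 1 contributes -5 + 1 · 7 = 2
  Term 2 contributes 9 + 2 · 7 = 23
p(7) = ⊕ of these = min[-2, 2, 23] = -2.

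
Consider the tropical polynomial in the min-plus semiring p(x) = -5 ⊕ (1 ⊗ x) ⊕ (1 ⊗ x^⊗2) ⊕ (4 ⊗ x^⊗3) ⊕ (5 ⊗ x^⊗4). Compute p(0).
p(0) = -5

A tropical monomial a ⊗ x^⊗i evaluates to a + i · x. Evaluating each term at x = 0:
  Term 0 contributes -5 + 0 · 0 = -5
  Term 1 contributes 1 + 1 · 0 = 1
  Term 2 contributes 1 + 2 · 0 = 1
  Term 3 contributes 4 + 3 · 0 = 4
  Term 4 contributes 5 + 4 · 0 = 5
p(0) = ⊕ of these = min[-5, 1, 1, 4, 5] = -5.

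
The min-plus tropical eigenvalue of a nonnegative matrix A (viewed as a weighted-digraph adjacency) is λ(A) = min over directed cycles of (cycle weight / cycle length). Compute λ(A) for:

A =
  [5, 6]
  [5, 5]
λ(A) = 5

Enumerate directed cycles and compute their means (weight / length). Sample:
  cycle 0 → 0: weight = 5, length = 1, mean = 5/1 ≈ 5.000
  cycle 1 → 1: weight = 5, length = 1, mean = 5/1 ≈ 5.000
  cycle 0 → 1 → 0: weight = 11, length = 2, mean = 11/2 ≈ 5.500
  cycle 1 → 0 → 1: weight = 11, length = 2, mean = 11/2 ≈ 5.500
Minimum mean = 5.000, attained e.g. along the cycle 0 → 0 with weight 5 and length 1. So λ(A) = 5/1 = 5.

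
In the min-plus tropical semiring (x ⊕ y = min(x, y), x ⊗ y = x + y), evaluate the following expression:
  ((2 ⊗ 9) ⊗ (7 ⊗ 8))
((2 ⊗ 9) ⊗ (7 ⊗ 8)) = 26

Expand innermost to outermost. Recall ⊕ takes the minimum of its arguments and ⊗ takes their sum. Working out the expression ((2 ⊗ 9) ⊗ (7 ⊗ 8)) gives 26.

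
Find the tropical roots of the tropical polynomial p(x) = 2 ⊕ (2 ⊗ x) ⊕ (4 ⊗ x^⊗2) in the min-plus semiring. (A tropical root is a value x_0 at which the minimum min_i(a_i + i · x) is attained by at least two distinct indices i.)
Roots: {-2, 0}

Each tropical root is a break point of the lower envelope of the lines y = a_i + i · x (there are 3 lines, with slopes 0, 1, ..., 2). Only the lines that attain the minimum somewhere contribute to roots; other lines are dominated. Here the surviving (envelope) indices are i = 2, i = 1, i = 0.
Intersections between consecutive envelope lines give the roots: for adjacent envelope indices i < j the intersection is x = (a_i − a_j) / (j − i). Reading off the sorted break points: {-2, 0}.
Verification: at each break x_0, at least two indices attain the minimum of min_i(a_i + i · x_0).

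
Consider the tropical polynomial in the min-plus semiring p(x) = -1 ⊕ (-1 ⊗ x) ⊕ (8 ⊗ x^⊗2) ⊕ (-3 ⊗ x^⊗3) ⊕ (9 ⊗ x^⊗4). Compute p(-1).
p(-1) = -6

A tropical monomial a ⊗ x^⊗i evaluates to a + i · x. Evaluating each term at x = -1:
  Term 0 contributes -1 + 0 · -1 = -1
  Term 1 contributes -1 + 1 · -1 = -2
  Term 2 contributes 8 + 2 · -1 = 6
  Term 3 contributes -3 + 3 · -1 = -6
  Term 4 contributes 9 + 4 · -1 = 5
p(-1) = ⊕ of these = min[-1, -2, 6, -6, 5] = -6.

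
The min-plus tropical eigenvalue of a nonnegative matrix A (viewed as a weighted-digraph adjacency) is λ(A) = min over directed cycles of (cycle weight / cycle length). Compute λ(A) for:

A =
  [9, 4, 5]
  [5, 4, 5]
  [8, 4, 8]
λ(A) = 4

Enumerate directed cycles and compute their means (weight / length). Sample:
  cycle 0 → 0: weight = 9, length = 1, mean = 9/1 ≈ 9.000
  cycle 1 → 1: weight = 4, length = 1, mean = 4/1 ≈ 4.000
  cycle 2 → 2: weight = 8, length = 1, mean = 8/1 ≈ 8.000
  cycle 0 → 1 → 0: weight = 9, length = 2, mean = 9/2 ≈ 4.500
  cycle 0 → 2 → 0: weight = 13, length = 2, mean = 13/2 ≈ 6.500
  cycle 1 → 0 → 1: weight = 9, length = 2, mean = 9/2 ≈ 4.500
Minimum mean = 4.000, attained e.g. along the cycle 1 → 1 with weight 4 and length 1. So λ(A) = 4/1 = 4.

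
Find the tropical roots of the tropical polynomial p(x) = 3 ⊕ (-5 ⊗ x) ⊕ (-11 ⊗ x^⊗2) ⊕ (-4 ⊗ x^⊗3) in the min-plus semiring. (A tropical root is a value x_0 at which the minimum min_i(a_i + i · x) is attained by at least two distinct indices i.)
Roots: {-7, 6, 8}

Each tropical root is a break point of the lower envelope of the lines y = a_i + i · x (there are 4 lines, with slopes 0, 1, ..., 3). Only the lines that attain the minimum somewhere contribute to roots; other lines are dominated. Here the surviving (envelope) indices are i = 3, i = 2, i = 1, i = 0.
Intersections between consecutive envelope lines give the roots: for adjacent envelope indices i < j the intersection is x = (a_i − a_j) / (j − i). Reading off the sorted break points: {-7, 6, 8}.
Verification: at each break x_0, at least two indices attain the minimum of min_i(a_i + i · x_0).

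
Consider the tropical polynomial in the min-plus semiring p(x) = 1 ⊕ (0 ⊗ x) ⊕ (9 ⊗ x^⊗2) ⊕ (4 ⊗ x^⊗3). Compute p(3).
p(3) = 1

A tropical monomial a ⊗ x^⊗i evaluates to a + i · x. Evaluating each term at x = 3:
  Term 0 contributes 1 + 0 · 3 = 1
  Term 1 contributes 0 + 1 · 3 = 3
  Term 2 contributes 9 + 2 · 3 = 15
  Term 3 contributes 4 + 3 · 3 = 13
p(3) = ⊕ of these = min[1, 3, 15, 13] = 1.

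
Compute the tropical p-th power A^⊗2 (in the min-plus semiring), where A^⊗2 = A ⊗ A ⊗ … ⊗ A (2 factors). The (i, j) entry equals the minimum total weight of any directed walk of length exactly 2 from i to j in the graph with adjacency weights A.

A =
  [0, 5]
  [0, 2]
A^⊗2 =
  [0, 5]
  [0, 4]

Each entry (A^⊗2)_ij equals the minimum over all length-2 walks i = v_0 → v_1 → … → v_2 = j of Σ_t A[v_t][v_{t+1}]. For example, for (i, j) = (0, 1) we minimise over 2 possible intermediate vertex sequences; the minimum is 5, attained along the walk 0 → 0 → 1.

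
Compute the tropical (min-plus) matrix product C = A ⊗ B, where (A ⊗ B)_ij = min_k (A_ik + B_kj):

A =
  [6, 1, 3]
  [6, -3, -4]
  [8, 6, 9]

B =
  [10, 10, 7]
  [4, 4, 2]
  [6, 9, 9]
A ⊗ B =
  [5, 5, 3]
  [1, 1, -1]
  [10, 10, 8]

Apply the min-plus product entry-by-entry:
  C[0][0] = min over k of (A[0][0] + B[0][0] = 6 + 10 = 16, A[0][1] + B[1][0] = 1 + 4 = 5, A[0][2] + B[2][0] = 3 + 6 = 9) = 5 (attained at k = 1)
  C[0][1] = min over k of (A[0][0] + B[0][1] = 6 + 10 = 16, A[0][1] + B[1][1] = 1 + 4 = 5, A[0][2] + B[2][1] = 3 + 9 = 12) = 5 (attained at k = 1)
  C[0][2] = min over k of (A[0][0] + B[0][2] = 6 + 7 = 13, A[0][1] + B[1][2] = 1 + 2 = 3, A[0][2] + B[2][2] = 3 + 9 = 12) = 3 (attained at k = 1)
  C[1][0] = min over k of (A[1][0] + B[0][0] = 6 + 10 = 16, A[1][1] + B[1][0] = -3 + 4 = 1, A[1][2] + B[2][0] = -4 + 6 = 2) = 1 (attained at k = 1)
  C[1][1] = min over k of (A[1][0] + B[0][1] = 6 + 10 = 16, A[1][1] + B[1][1] = -3 + 4 = 1, A[1][2] + B[2][1] = -4 + 9 = 5) = 1 (attained at k = 1)
  C[1][2] = min over k of (A[1][0] + B[0][2] = 6 + 7 = 13, A[1][1] + B[1][2] = -3 + 2 = -1, A[1][2] + B[2][2] = -4 + 9 = 5) = -1 (attained at k = 1)
  C[2][0] = min over k of (A[2][0] + B[0][0] = 8 + 10 = 18, A[2][1] + B[1][0] = 6 + 4 = 10, A[2][2] + B[2][0] = 9 + 6 = 15) = 10 (attained at k = 1)
  C[2][1] = min over k of (A[2][0] + B[0][1] = 8 + 10 = 18, A[2][1] + B[1][1] = 6 + 4 = 10, A[2][2] + B[2][1] = 9 + 9 = 18) = 10 (attained at k = 1)
  C[2][2] = min over k of (A[2][0] + B[0][2] = 8 + 7 = 15, A[2][1] + B[1][2] = 6 + 2 = 8, A[2][2] + B[2][2] = 9 + 9 = 18) = 8 (attained at k = 1)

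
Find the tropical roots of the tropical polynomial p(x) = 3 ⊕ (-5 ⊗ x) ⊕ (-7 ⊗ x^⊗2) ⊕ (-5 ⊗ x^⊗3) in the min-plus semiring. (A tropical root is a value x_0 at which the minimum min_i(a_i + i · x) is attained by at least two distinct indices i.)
Roots: {-2, 2, 8}

Each tropical root is a break point of the lower envelope of the lines y = a_i + i · x (there are 4 lines, with slopes 0, 1, ..., 3). Only the lines that attain the minimum somewhere contribute to roots; other lines are dominated. Here the surviving (envelope) indices are i = 3, i = 2, i = 1, i = 0.
Intersections between consecutive envelope lines give the roots: for adjacent envelope indices i < j the intersection is x = (a_i − a_j) / (j − i). Reading off the sorted break points: {-2, 2, 8}.
Verification: at each break x_0, at least two indices attain the minimum of min_i(a_i + i · x_0).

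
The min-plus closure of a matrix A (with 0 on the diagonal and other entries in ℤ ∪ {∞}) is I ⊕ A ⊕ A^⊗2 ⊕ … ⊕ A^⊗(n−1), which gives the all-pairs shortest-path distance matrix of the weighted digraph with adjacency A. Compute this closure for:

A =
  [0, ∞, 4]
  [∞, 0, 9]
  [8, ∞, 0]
Closure =
  [0, ∞, 4]
  [17, 0, 9]
  [8, ∞, 0]

This is the Floyd-Warshall all-pairs shortest-path computation. For each intermediate vertex k = 0, 1, …, 2, update dist[i][j] ← min(dist[i][j], dist[i][k] + dist[k][j]). The final matrix gives, for each (i, j), the minimum total weight of any directed path from i to j (possibly empty when i = j).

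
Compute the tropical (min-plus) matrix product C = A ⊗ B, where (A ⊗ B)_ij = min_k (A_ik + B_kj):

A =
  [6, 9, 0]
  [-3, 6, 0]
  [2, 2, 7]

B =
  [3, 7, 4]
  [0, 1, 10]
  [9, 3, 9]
A ⊗ B =
  [9, 3, 9]
  [0, 3, 1]
  [2, 3, 6]

Apply the min-plus product entry-by-entry:
  C[0][0] = min over k of (A[0][0] + B[0][0] = 6 + 3 = 9, A[0][1] + B[1][0] = 9 + 0 = 9, A[0][2] + B[2][0] = 0 + 9 = 9) = 9 (attained at k = 0)
  C[0][1] = min over k of (A[0][0] + B[0][1] = 6 + 7 = 13, A[0][1] + B[1][1] = 9 + 1 = 10, A[0][2] + B[2][1] = 0 + 3 = 3) = 3 (attained at k = 2)
  C[0][2] = min over k of (A[0][0] + B[0][2] = 6 + 4 = 10, A[0][1] + B[1][2] = 9 + 10 = 19, A[0][2] + B[2][2] = 0 + 9 = 9) = 9 (attained at k = 2)
  C[1][0] = min over k of (A[1][0] + B[0][0] = -3 + 3 = 0, A[1][1] + B[1][0] = 6 + 0 = 6, A[1][2] + B[2][0] = 0 + 9 = 9) = 0 (attained at k = 0)
  C[1][1] = min over k of (A[1][0] + B[0][1] = -3 + 7 = 4, A[1][1] + B[1][1] = 6 + 1 = 7, A[1][2] + B[2][1] = 0 + 3 = 3) = 3 (attained at k = 2)
  C[1][2] = min over k of (A[1][0] + B[0][2] = -3 + 4 = 1, A[1][1] + B[1][2] = 6 + 10 = 16, A[1][2] + B[2][2] = 0 + 9 = 9) = 1 (attained at k = 0)
  C[2][0] = min over k of (A[2][0] + B[0][0] = 2 + 3 = 5, A[2][1] + B[1][0] = 2 + 0 = 2, A[2][2] + B[2][0] = 7 + 9 = 16) = 2 (attained at k = 1)
  C[2][1] = min over k of (A[2][0] + B[0][1] = 2 + 7 = 9, A[2][1] + B[1][1] = 2 + 1 = 3, A[2][2] + B[2][1] = 7 + 3 = 10) = 3 (attained at k = 1)
  C[2][2] = min over k of (A[2][0] + B[0][2] = 2 + 4 = 6, A[2][1] + B[1][2] = 2 + 10 = 12, A[2][2] + B[2][2] = 7 + 9 = 16) = 6 (attained at k = 0)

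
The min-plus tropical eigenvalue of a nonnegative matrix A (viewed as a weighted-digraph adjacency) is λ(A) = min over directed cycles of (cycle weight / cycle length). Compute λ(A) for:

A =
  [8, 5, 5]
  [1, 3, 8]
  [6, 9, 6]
λ(A) = 3

Enumerate directed cycles and compute their means (weight / length). Sample:
  cycle 0 → 0: weight = 8, length = 1, mean = 8/1 ≈ 8.000
  cycle 1 → 1: weight = 3, length = 1, mean = 3/1 ≈ 3.000
  cycle 2 → 2: weight = 6, length = 1, mean = 6/1 ≈ 6.000
  cycle 0 → 1 → 0: weight = 6, length = 2, mean = 6/2 ≈ 3.000
  cycle 0 → 2 → 0: weight = 11, length = 2, mean = 11/2 ≈ 5.500
  cycle 1 → 0 → 1: weight = 6, length = 2, mean = 6/2 ≈ 3.000
Minimum mean = 3.000, attained e.g. along the cycle 1 → 1 with weight 3 and length 1. So λ(A) = 3/1 = 3.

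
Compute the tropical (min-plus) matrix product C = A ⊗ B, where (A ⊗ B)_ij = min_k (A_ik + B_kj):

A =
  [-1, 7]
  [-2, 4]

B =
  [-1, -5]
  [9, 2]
A ⊗ B =
  [-2, -6]
  [-3, -7]

Apply the min-plus product entry-by-entry:
  C[0][0] = min over k of (A[0][0] + B[0][0] = -1 + -1 = -2, A[0][1] + B[1][0] = 7 + 9 = 16) = -2 (attained at k = 0)
  C[0][1] = min over k of (A[0][0] + B[0][1] = -1 + -5 = -6, A[0][1] + B[1][1] = 7 + 2 = 9) = -6 (attained at k = 0)
  C[1][0] = min over k of (A[1][0] + B[0][0] = -2 + -1 = -3, A[1][1] + B[1][0] = 4 + 9 = 13) = -3 (attained at k = 0)
  C[1][1] = min over k of (A[1][0] + B[0][1] = -2 + -5 = -7, A[1][1] + B[1][1] = 4 + 2 = 6) = -7 (attained at k = 0)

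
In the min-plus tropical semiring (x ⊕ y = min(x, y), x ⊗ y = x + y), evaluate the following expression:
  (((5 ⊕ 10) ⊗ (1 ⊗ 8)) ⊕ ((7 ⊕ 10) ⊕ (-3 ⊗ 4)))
(((5 ⊕ 10) ⊗ (1 ⊗ 8)) ⊕ ((7 ⊕ 10) ⊕ (-3 ⊗ 4))) = 1

Expand innermost to outermost. Recall ⊕ takes the minimum of its arguments and ⊗ takes their sum. Working out the expression (((5 ⊕ 10) ⊗ (1 ⊗ 8)) ⊕ ((7 ⊕ 10) ⊕ (-3 ⊗ 4))) gives 1.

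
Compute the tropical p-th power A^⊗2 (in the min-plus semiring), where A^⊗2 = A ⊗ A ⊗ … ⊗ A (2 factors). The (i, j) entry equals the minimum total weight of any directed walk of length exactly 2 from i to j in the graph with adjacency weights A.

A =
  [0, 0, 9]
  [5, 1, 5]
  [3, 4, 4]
A^⊗2 =
  [0, 0, 5]
  [5, 2, 6]
  [3, 3, 8]

Each entry (A^⊗2)_ij equals the minimum over all length-2 walks i = v_0 → v_1 → … → v_2 = j of Σ_t A[v_t][v_{t+1}]. For example, for (i, j) = (0, 2) we minimise over 3 possible intermediate vertex sequences; the minimum is 5, attained along the walk 0 → 1 → 2.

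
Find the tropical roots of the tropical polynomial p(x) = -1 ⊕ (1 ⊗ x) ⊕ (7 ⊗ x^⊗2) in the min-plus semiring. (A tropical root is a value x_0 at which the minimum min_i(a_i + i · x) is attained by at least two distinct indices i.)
Roots: {-6, -2}

Each tropical root is a break point of the lower envelope of the lines y = a_i + i · x (there are 3 lines, with slopes 0, 1, ..., 2). Only the lines that attain the minimum somewhere contribute to roots; other lines are dominated. Here the surviving (envelope) indices are i = 2, i = 1, i = 0.
Intersections between consecutive envelope lines give the roots: for adjacent envelope indices i < j the intersection is x = (a_i − a_j) / (j − i). Reading off the sorted break points: {-6, -2}.
Verification: at each break x_0, at least two indices attain the minimum of min_i(a_i + i · x_0).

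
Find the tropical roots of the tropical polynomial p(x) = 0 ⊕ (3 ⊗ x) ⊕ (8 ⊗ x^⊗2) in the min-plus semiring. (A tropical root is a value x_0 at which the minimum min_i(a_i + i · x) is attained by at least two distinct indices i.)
Roots: {-5, -3}

Each tropical root is a break point of the lower envelope of the lines y = a_i + i · x (there are 3 lines, with slopes 0, 1, ..., 2). Only the lines that attain the minimum somewhere contribute to roots; other lines are dominated. Here the surviving (envelope) indices are i = 2, i = 1, i = 0.
Intersections between consecutive envelope lines give the roots: for adjacent envelope indices i < j the intersection is x = (a_i − a_j) / (j − i). Reading off the sorted break points: {-5, -3}.
Verification: at each break x_0, at least two indices attain the minimum of min_i(a_i + i · x_0).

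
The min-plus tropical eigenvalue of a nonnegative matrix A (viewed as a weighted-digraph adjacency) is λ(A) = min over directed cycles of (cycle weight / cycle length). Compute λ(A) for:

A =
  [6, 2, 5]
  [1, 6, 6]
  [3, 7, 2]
λ(A) = 3/2

Enumerate directed cycles and compute their means (weight / length). Sample:
  cycle 0 → 0: weight = 6, length = 1, mean = 6/1 ≈ 6.000
  cycle 1 → 1: weight = 6, length = 1, mean = 6/1 ≈ 6.000
  cycle 2 → 2: weight = 2, length = 1, mean = 2/1 ≈ 2.000
  cycle 0 → 1 → 0: weight = 3, length = 2, mean = 3/2 ≈ 1.500
  cycle 0 → 2 → 0: weight = 8, length = 2, mean = 8/2 ≈ 4.000
  cycle 1 → 0 → 1: weight = 3, length = 2, mean = 3/2 ≈ 1.500
Minimum mean = 1.500, attained e.g. along the cycle 0 → 1 → 0 with weight 3 and length 2. So λ(A) = 3/2 = 3/2.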